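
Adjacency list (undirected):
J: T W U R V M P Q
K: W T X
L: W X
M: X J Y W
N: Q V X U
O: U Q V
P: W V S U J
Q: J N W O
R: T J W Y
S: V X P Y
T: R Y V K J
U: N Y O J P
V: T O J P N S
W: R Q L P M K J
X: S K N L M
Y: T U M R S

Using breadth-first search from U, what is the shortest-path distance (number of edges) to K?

3

Level 0: U
Level 1: J, N, O, P, Y
Level 2: M, Q, R, S, T, V, W, X
Level 3: K, L
K first appears at level 3.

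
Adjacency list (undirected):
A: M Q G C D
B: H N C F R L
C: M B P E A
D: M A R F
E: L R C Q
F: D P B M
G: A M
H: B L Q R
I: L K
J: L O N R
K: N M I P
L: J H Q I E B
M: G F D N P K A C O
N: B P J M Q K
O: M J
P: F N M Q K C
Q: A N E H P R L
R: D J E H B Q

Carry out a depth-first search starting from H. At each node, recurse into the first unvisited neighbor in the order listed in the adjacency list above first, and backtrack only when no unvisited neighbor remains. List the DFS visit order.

Visit H
H → B
B → N
N → P
P → F
F → D
D → M
M → G
G → A
A → Q
Q → E
E → L
L → J
J → O
J → R
L → I
I → K
E → C

H B N P F D M G A Q E L J O R I K C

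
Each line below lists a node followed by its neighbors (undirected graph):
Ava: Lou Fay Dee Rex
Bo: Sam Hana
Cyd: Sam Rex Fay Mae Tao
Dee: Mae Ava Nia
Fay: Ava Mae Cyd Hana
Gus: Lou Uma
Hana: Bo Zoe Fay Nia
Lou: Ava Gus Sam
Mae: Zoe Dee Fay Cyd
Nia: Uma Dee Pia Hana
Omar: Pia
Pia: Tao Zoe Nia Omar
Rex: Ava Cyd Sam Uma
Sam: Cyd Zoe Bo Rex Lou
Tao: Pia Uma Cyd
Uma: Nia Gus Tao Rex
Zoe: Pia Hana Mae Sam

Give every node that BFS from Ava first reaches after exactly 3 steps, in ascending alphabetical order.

Bo, Pia, Tao, Zoe

Level 0: Ava
Level 1: Dee, Fay, Lou, Rex
Level 2: Cyd, Gus, Hana, Mae, Nia, Sam, Uma
Level 3: Bo, Pia, Tao, Zoe
Level 4: Omar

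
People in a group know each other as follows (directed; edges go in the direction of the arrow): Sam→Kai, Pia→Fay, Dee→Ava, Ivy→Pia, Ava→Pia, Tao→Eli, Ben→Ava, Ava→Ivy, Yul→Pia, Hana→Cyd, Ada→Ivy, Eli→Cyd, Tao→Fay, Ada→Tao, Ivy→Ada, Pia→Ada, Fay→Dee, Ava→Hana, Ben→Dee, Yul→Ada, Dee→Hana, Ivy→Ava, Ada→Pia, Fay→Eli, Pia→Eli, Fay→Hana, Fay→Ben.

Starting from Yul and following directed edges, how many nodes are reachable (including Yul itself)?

BFS from Yul visits: Yul, Pia, Ada, Fay, Eli, Tao, Ivy, Hana, Dee, Ben, Cyd, Ava
Reachable nodes: 12 of 14 total.

12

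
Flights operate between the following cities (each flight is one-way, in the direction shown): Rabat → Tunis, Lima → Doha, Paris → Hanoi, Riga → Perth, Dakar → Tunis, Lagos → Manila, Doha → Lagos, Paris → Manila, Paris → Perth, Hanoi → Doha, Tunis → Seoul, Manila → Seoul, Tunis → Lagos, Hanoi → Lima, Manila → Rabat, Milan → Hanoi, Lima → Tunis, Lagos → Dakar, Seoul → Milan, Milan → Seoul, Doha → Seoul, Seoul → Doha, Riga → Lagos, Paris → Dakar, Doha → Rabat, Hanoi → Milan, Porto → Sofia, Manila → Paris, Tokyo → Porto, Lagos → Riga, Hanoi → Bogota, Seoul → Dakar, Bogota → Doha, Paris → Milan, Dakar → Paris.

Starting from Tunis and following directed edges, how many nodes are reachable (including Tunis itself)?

BFS from Tunis visits: Tunis, Seoul, Lagos, Milan, Doha, Dakar, Riga, Manila, Hanoi, Rabat, Paris, Perth, Lima, Bogota
Reachable nodes: 14 of 17 total.

14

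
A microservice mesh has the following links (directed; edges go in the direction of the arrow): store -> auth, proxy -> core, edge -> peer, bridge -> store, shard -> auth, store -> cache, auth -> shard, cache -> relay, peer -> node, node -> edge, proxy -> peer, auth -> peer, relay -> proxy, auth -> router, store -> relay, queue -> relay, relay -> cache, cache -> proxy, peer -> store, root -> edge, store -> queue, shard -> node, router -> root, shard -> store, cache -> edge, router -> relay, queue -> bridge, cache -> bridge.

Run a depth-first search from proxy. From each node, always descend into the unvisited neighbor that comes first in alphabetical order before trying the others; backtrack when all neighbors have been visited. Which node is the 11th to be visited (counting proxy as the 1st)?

bridge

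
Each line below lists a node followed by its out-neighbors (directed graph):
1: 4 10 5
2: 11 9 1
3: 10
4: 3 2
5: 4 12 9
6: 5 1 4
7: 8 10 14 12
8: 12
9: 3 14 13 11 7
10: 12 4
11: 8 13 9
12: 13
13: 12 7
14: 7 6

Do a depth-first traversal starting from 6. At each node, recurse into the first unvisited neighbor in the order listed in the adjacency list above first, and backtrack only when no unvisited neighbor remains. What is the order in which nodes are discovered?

6 5 4 3 10 12 13 7 8 14 2 11 9 1

Visit 6
6 → 5
5 → 4
4 → 3
3 → 10
10 → 12
12 → 13
13 → 7
7 → 8
7 → 14
4 → 2
2 → 11
11 → 9
2 → 1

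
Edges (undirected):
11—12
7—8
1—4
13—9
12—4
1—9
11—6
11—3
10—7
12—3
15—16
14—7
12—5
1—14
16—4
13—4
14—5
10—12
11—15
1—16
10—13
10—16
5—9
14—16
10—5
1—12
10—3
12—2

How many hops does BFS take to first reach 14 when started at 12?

2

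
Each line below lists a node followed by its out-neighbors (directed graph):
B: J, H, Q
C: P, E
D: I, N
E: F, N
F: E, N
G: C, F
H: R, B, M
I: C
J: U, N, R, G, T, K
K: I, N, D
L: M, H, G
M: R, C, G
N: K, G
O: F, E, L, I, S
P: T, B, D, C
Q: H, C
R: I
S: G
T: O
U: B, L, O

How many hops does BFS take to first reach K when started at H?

3

Level 0: H
Level 1: B, M, R
Level 2: C, G, I, J, Q
Level 3: E, F, K, N, P, T, U
Level 4: D, L, O
Level 5: S
K first appears at level 3.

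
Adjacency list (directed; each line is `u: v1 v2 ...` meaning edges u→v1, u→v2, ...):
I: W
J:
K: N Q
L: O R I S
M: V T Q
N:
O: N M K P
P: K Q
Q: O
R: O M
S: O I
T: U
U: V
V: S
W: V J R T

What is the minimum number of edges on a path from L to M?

Level 0: L
Level 1: I, O, R, S
Level 2: K, M, N, P, W
Level 3: J, Q, T, V
Level 4: U
M first appears at level 2.

2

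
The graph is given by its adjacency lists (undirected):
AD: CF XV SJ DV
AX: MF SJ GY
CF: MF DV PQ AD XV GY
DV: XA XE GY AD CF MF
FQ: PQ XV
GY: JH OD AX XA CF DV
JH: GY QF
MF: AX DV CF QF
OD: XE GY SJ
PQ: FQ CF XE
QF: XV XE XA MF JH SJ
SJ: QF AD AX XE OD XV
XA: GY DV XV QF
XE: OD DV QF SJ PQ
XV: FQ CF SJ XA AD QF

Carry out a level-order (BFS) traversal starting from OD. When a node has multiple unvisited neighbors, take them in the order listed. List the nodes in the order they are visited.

OD -> XE -> GY -> SJ -> DV -> QF -> PQ -> JH -> AX -> XA -> CF -> AD -> XV -> MF -> FQ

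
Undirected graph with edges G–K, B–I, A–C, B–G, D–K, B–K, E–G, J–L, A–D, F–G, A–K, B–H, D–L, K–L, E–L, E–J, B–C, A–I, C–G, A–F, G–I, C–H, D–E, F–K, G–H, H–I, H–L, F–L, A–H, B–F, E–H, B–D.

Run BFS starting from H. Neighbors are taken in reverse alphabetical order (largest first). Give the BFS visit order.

Visit H; enqueue L, I, G, E, C, B, A → queue [L, I, G, E, C, B, A]
Visit L; enqueue K, J, F, D → queue [I, G, E, C, B, A, K, J, F, D]
Visit I → queue [G, E, C, B, A, K, J, F, D]
Visit G → queue [E, C, B, A, K, J, F, D]
Visit E → queue [C, B, A, K, J, F, D]
Visit C → queue [B, A, K, J, F, D]
Visit B → queue [A, K, J, F, D]
Visit A → queue [K, J, F, D]
Visit K → queue [J, F, D]
Visit J → queue [F, D]
Visit F → queue [D]
Visit D → queue []

H L I G E C B A K J F D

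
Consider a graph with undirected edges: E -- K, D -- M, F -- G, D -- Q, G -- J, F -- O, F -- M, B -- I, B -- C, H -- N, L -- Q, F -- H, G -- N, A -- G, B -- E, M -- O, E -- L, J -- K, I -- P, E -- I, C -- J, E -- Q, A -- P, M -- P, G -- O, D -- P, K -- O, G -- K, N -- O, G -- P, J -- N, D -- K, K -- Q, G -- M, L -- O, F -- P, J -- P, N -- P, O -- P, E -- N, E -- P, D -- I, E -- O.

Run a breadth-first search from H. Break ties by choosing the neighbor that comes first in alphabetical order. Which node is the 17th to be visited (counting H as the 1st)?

C

Visit H; enqueue F, N → queue [F, N]
Visit F; enqueue G, M, O, P → queue [N, G, M, O, P]
Visit N; enqueue E, J → queue [G, M, O, P, E, J]
Visit G; enqueue A, K → queue [M, O, P, E, J, A, K]
Visit M; enqueue D → queue [O, P, E, J, A, K, D]
Visit O; enqueue L → queue [P, E, J, A, K, D, L]
Visit P; enqueue I → queue [E, J, A, K, D, L, I]
Visit E; enqueue B, Q → queue [J, A, K, D, L, I, B, Q]
Visit J; enqueue C → queue [A, K, D, L, I, B, Q, C]
Visit A → queue [K, D, L, I, B, Q, C]
Visit K → queue [D, L, I, B, Q, C]
Visit D → queue [L, I, B, Q, C]
Visit L → queue [I, B, Q, C]
Visit I → queue [B, Q, C]
Visit B → queue [Q, C]
Visit Q → queue [C]
Visit C → queue []

Visit order: H, F, N, G, M, O, P, E, J, A, K, D, L, I, B, Q, C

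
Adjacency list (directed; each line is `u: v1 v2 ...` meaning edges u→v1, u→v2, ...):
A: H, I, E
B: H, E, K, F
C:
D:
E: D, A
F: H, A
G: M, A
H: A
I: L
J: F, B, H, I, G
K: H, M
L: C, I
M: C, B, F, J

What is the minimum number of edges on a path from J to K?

Level 0: J
Level 1: B, F, G, H, I
Level 2: A, E, K, L, M
Level 3: C, D
K first appears at level 2.

2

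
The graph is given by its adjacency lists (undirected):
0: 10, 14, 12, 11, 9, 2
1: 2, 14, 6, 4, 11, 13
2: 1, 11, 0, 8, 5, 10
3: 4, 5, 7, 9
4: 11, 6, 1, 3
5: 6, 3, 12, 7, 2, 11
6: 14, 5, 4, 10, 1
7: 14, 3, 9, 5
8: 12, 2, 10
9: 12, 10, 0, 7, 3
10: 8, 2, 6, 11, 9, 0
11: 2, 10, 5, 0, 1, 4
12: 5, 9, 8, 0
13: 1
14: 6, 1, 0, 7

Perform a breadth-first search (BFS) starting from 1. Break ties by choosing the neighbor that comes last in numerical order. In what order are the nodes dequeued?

1 → 14 → 13 → 11 → 6 → 4 → 2 → 7 → 0 → 10 → 5 → 3 → 8 → 9 → 12

Visit 1; enqueue 14, 13, 11, 6, 4, 2 → queue [14, 13, 11, 6, 4, 2]
Visit 14; enqueue 7, 0 → queue [13, 11, 6, 4, 2, 7, 0]
Visit 13 → queue [11, 6, 4, 2, 7, 0]
Visit 11; enqueue 10, 5 → queue [6, 4, 2, 7, 0, 10, 5]
Visit 6 → queue [4, 2, 7, 0, 10, 5]
Visit 4; enqueue 3 → queue [2, 7, 0, 10, 5, 3]
Visit 2; enqueue 8 → queue [7, 0, 10, 5, 3, 8]
Visit 7; enqueue 9 → queue [0, 10, 5, 3, 8, 9]
Visit 0; enqueue 12 → queue [10, 5, 3, 8, 9, 12]
Visit 10 → queue [5, 3, 8, 9, 12]
Visit 5 → queue [3, 8, 9, 12]
Visit 3 → queue [8, 9, 12]
Visit 8 → queue [9, 12]
Visit 9 → queue [12]
Visit 12 → queue []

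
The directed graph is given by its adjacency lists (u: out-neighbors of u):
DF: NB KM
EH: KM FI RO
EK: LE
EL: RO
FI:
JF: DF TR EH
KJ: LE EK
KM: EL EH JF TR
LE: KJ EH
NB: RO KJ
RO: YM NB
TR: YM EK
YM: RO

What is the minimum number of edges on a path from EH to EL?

2

Level 0: EH
Level 1: FI, KM, RO
Level 2: EL, JF, NB, TR, YM
Level 3: DF, EK, KJ
Level 4: LE
EL first appears at level 2.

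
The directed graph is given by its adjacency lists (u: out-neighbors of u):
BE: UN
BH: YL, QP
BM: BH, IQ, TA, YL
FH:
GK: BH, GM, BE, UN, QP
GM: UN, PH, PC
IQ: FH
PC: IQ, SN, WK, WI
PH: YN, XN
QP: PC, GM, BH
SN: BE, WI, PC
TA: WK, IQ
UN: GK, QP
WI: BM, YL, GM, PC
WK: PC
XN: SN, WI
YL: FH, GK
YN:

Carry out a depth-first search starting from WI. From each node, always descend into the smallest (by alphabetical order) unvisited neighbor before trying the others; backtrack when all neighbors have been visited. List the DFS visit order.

Visit WI
WI → BM
BM → BH
BH → QP
QP → GM
GM → PC
PC → IQ
IQ → FH
PC → SN
SN → BE
BE → UN
UN → GK
PC → WK
GM → PH
PH → XN
PH → YN
BH → YL
BM → TA

WI, BM, BH, QP, GM, PC, IQ, FH, SN, BE, UN, GK, WK, PH, XN, YN, YL, TA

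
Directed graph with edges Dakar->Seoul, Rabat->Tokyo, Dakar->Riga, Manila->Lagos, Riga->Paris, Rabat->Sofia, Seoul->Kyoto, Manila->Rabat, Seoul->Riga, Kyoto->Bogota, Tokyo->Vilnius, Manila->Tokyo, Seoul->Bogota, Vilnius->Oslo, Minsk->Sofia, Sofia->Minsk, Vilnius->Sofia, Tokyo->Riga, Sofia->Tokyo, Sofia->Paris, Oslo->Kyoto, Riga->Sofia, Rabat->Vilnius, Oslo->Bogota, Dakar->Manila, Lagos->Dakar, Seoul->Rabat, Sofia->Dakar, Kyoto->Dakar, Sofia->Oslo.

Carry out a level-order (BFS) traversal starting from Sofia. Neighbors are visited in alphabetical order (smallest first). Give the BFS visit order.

Visit Sofia; enqueue Dakar, Minsk, Oslo, Paris, Tokyo → queue [Dakar, Minsk, Oslo, Paris, Tokyo]
Visit Dakar; enqueue Manila, Riga, Seoul → queue [Minsk, Oslo, Paris, Tokyo, Manila, Riga, Seoul]
Visit Minsk → queue [Oslo, Paris, Tokyo, Manila, Riga, Seoul]
Visit Oslo; enqueue Bogota, Kyoto → queue [Paris, Tokyo, Manila, Riga, Seoul, Bogota, Kyoto]
Visit Paris → queue [Tokyo, Manila, Riga, Seoul, Bogota, Kyoto]
Visit Tokyo; enqueue Vilnius → queue [Manila, Riga, Seoul, Bogota, Kyoto, Vilnius]
Visit Manila; enqueue Lagos, Rabat → queue [Riga, Seoul, Bogota, Kyoto, Vilnius, Lagos, Rabat]
Visit Riga → queue [Seoul, Bogota, Kyoto, Vilnius, Lagos, Rabat]
Visit Seoul → queue [Bogota, Kyoto, Vilnius, Lagos, Rabat]
Visit Bogota → queue [Kyoto, Vilnius, Lagos, Rabat]
Visit Kyoto → queue [Vilnius, Lagos, Rabat]
Visit Vilnius → queue [Lagos, Rabat]
Visit Lagos → queue [Rabat]
Visit Rabat → queue []

Sofia Dakar Minsk Oslo Paris Tokyo Manila Riga Seoul Bogota Kyoto Vilnius Lagos Rabat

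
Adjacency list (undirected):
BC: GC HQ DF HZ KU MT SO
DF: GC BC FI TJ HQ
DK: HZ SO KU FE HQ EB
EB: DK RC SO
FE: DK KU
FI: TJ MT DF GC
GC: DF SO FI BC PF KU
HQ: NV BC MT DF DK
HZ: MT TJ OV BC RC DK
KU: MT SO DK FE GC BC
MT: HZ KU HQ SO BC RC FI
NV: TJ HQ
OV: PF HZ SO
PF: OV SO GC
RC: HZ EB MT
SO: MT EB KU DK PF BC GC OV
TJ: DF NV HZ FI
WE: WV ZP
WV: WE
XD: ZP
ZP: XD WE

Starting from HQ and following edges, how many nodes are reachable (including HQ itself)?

BFS from HQ visits: HQ, NV, BC, MT, DF, DK, TJ, GC, HZ, KU, SO, RC, FI, FE, EB, PF, OV
Reachable nodes: 17 of 21 total.

17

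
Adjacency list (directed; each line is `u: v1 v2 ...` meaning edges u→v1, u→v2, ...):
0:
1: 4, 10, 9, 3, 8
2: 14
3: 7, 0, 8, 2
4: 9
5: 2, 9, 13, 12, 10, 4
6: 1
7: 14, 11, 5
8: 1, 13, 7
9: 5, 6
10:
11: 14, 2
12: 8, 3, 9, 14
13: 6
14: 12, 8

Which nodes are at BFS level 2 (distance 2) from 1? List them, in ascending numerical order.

Level 0: 1
Level 1: 3, 4, 8, 9, 10
Level 2: 0, 2, 5, 6, 7, 13
Level 3: 11, 12, 14

0, 2, 5, 6, 7, 13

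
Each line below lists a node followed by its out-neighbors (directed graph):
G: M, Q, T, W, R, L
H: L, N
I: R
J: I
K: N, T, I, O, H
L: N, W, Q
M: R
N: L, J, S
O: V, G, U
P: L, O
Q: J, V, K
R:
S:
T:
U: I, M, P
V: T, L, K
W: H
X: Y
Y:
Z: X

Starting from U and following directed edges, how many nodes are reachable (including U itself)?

17

BFS from U visits: U, P, M, I, O, L, R, V, G, W, Q, N, T, K, H, J, S
Reachable nodes: 17 of 20 total.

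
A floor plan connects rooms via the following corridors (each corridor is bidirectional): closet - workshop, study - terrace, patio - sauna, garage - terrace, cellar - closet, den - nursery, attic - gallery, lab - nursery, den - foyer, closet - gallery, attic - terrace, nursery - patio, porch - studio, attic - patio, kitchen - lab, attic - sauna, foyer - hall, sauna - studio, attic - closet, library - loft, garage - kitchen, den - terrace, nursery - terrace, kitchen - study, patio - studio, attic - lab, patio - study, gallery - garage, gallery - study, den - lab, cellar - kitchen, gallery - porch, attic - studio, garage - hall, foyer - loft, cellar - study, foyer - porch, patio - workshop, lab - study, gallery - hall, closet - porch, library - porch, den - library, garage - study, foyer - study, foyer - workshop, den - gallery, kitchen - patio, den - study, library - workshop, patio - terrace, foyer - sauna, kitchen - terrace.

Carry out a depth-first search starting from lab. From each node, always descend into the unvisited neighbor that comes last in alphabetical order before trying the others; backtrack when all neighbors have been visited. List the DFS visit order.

Visit lab
lab → study
study → terrace
terrace → patio
patio → workshop
workshop → library
library → porch
porch → studio
studio → sauna
sauna → foyer
foyer → loft
foyer → hall
hall → garage
garage → kitchen
kitchen → cellar
cellar → closet
closet → gallery
gallery → den
den → nursery
gallery → attic

lab -> study -> terrace -> patio -> workshop -> library -> porch -> studio -> sauna -> foyer -> loft -> hall -> garage -> kitchen -> cellar -> closet -> gallery -> den -> nursery -> attic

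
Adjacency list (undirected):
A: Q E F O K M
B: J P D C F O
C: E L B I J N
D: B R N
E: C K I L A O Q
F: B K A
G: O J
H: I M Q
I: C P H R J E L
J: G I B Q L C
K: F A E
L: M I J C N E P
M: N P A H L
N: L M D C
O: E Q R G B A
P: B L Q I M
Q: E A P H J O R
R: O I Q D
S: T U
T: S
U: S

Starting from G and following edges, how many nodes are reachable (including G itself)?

18

BFS from G visits: G, J, O, B, C, I, L, Q, A, E, R, D, F, P, N, H, M, K
Reachable nodes: 18 of 21 total.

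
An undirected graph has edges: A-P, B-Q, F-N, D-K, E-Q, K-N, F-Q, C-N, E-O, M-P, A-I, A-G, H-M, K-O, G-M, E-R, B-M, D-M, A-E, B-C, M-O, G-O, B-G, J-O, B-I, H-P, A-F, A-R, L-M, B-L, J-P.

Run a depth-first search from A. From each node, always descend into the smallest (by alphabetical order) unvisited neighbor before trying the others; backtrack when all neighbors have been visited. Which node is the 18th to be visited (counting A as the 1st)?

R

Visit A
A → E
E → O
O → G
G → B
B → C
C → N
N → F
F → Q
N → K
K → D
D → M
M → H
H → P
P → J
M → L
B → I
E → R

Visit order: A, E, O, G, B, C, N, F, Q, K, D, M, H, P, J, L, I, R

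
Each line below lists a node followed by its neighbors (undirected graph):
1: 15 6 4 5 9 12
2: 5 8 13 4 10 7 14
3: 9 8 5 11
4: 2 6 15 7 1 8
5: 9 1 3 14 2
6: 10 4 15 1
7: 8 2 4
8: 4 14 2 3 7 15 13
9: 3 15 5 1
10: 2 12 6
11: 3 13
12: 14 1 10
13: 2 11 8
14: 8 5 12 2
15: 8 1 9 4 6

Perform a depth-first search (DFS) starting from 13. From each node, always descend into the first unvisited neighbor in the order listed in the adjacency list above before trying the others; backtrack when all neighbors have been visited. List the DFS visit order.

13 → 2 → 5 → 9 → 3 → 8 → 4 → 6 → 10 → 12 → 14 → 1 → 15 → 7 → 11

Visit 13
13 → 2
2 → 5
5 → 9
9 → 3
3 → 8
8 → 4
4 → 6
6 → 10
10 → 12
12 → 14
12 → 1
1 → 15
4 → 7
3 → 11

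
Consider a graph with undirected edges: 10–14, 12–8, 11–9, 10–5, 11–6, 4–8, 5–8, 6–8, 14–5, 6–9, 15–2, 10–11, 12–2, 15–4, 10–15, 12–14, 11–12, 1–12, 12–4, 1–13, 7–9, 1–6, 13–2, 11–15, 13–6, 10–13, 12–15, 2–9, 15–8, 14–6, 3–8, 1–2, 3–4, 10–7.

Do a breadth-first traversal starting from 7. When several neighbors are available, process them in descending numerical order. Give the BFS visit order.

7, 10, 9, 15, 14, 13, 11, 5, 6, 2, 12, 8, 4, 1, 3

Visit 7; enqueue 10, 9 → queue [10, 9]
Visit 10; enqueue 15, 14, 13, 11, 5 → queue [9, 15, 14, 13, 11, 5]
Visit 9; enqueue 6, 2 → queue [15, 14, 13, 11, 5, 6, 2]
Visit 15; enqueue 12, 8, 4 → queue [14, 13, 11, 5, 6, 2, 12, 8, 4]
Visit 14 → queue [13, 11, 5, 6, 2, 12, 8, 4]
Visit 13; enqueue 1 → queue [11, 5, 6, 2, 12, 8, 4, 1]
Visit 11 → queue [5, 6, 2, 12, 8, 4, 1]
Visit 5 → queue [6, 2, 12, 8, 4, 1]
Visit 6 → queue [2, 12, 8, 4, 1]
Visit 2 → queue [12, 8, 4, 1]
Visit 12 → queue [8, 4, 1]
Visit 8; enqueue 3 → queue [4, 1, 3]
Visit 4 → queue [1, 3]
Visit 1 → queue [3]
Visit 3 → queue []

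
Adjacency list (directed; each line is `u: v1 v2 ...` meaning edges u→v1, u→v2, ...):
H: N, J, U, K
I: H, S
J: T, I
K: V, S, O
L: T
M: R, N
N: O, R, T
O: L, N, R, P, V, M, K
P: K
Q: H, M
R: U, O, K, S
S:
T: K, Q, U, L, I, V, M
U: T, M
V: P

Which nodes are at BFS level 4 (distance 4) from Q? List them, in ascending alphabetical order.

L, P

Level 0: Q
Level 1: H, M
Level 2: J, K, N, R, U
Level 3: I, O, S, T, V
Level 4: L, P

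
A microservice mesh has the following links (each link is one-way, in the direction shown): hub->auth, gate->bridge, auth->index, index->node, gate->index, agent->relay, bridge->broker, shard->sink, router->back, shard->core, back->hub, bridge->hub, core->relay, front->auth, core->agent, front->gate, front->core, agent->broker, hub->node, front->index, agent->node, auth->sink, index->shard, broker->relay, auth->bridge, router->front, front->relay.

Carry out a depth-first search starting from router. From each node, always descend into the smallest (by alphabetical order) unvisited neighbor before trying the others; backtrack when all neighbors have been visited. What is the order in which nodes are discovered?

Visit router
router → back
back → hub
hub → auth
auth → bridge
bridge → broker
broker → relay
auth → index
index → node
index → shard
shard → core
core → agent
shard → sink
router → front
front → gate

router -> back -> hub -> auth -> bridge -> broker -> relay -> index -> node -> shard -> core -> agent -> sink -> front -> gate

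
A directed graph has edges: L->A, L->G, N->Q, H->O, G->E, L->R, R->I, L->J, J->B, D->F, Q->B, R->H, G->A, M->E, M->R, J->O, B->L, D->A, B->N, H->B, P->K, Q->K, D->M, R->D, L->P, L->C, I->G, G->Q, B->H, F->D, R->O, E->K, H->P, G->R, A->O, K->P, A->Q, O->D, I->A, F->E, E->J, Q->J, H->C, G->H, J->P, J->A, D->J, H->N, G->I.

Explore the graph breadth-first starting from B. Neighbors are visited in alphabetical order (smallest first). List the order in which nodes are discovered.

Visit B; enqueue H, L, N → queue [H, L, N]
Visit H; enqueue C, O, P → queue [L, N, C, O, P]
Visit L; enqueue A, G, J, R → queue [N, C, O, P, A, G, J, R]
Visit N; enqueue Q → queue [C, O, P, A, G, J, R, Q]
Visit C → queue [O, P, A, G, J, R, Q]
Visit O; enqueue D → queue [P, A, G, J, R, Q, D]
Visit P; enqueue K → queue [A, G, J, R, Q, D, K]
Visit A → queue [G, J, R, Q, D, K]
Visit G; enqueue E, I → queue [J, R, Q, D, K, E, I]
Visit J → queue [R, Q, D, K, E, I]
Visit R → queue [Q, D, K, E, I]
Visit Q → queue [D, K, E, I]
Visit D; enqueue F, M → queue [K, E, I, F, M]
Visit K → queue [E, I, F, M]
Visit E → queue [I, F, M]
Visit I → queue [F, M]
Visit F → queue [M]
Visit M → queue []

B -> H -> L -> N -> C -> O -> P -> A -> G -> J -> R -> Q -> D -> K -> E -> I -> F -> M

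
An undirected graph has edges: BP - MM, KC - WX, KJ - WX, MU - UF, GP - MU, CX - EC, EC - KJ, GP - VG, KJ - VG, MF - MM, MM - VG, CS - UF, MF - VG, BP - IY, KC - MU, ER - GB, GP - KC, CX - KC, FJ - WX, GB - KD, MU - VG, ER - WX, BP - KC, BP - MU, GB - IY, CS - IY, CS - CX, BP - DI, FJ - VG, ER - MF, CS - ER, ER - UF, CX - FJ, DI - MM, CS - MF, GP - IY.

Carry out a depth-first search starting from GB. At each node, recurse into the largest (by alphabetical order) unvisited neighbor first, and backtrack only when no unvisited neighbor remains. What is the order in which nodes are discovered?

Visit GB
GB → KD
GB → IY
IY → GP
GP → VG
VG → MU
MU → UF
UF → ER
ER → WX
WX → KJ
KJ → EC
EC → CX
CX → KC
KC → BP
BP → MM
MM → MF
MF → CS
MM → DI
CX → FJ

GB KD IY GP VG MU UF ER WX KJ EC CX KC BP MM MF CS DI FJ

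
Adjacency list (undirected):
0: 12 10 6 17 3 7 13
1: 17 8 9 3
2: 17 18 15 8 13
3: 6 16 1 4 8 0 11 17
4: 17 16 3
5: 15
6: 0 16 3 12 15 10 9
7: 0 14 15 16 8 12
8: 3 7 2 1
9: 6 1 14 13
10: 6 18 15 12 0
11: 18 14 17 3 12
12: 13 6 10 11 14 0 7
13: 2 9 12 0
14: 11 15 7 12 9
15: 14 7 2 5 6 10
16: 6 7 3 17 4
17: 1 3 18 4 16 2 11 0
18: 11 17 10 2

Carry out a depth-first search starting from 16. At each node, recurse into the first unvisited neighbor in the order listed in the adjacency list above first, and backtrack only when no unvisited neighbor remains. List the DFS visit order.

16, 6, 0, 12, 13, 2, 17, 1, 8, 3, 4, 11, 18, 10, 15, 14, 7, 9, 5

Visit 16
16 → 6
6 → 0
0 → 12
12 → 13
13 → 2
2 → 17
17 → 1
1 → 8
8 → 3
3 → 4
3 → 11
11 → 18
18 → 10
10 → 15
15 → 14
14 → 7
14 → 9
15 → 5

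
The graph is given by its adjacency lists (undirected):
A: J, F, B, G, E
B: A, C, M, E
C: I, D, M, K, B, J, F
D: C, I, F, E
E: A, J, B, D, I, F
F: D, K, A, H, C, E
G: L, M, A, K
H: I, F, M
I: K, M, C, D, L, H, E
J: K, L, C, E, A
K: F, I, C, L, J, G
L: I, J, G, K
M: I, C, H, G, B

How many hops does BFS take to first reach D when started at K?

Level 0: K
Level 1: C, F, G, I, J, L
Level 2: A, B, D, E, H, M
D first appears at level 2.

2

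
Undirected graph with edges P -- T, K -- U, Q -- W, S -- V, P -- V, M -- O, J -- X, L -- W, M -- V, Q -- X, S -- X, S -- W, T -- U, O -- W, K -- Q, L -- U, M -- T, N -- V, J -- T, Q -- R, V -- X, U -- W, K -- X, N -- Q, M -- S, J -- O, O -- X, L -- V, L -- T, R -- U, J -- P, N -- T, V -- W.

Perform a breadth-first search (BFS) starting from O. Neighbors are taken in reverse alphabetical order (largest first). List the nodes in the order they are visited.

Visit O; enqueue X, W, M, J → queue [X, W, M, J]
Visit X; enqueue V, S, Q, K → queue [W, M, J, V, S, Q, K]
Visit W; enqueue U, L → queue [M, J, V, S, Q, K, U, L]
Visit M; enqueue T → queue [J, V, S, Q, K, U, L, T]
Visit J; enqueue P → queue [V, S, Q, K, U, L, T, P]
Visit V; enqueue N → queue [S, Q, K, U, L, T, P, N]
Visit S → queue [Q, K, U, L, T, P, N]
Visit Q; enqueue R → queue [K, U, L, T, P, N, R]
Visit K → queue [U, L, T, P, N, R]
Visit U → queue [L, T, P, N, R]
Visit L → queue [T, P, N, R]
Visit T → queue [P, N, R]
Visit P → queue [N, R]
Visit N → queue [R]
Visit R → queue []

O → X → W → M → J → V → S → Q → K → U → L → T → P → N → R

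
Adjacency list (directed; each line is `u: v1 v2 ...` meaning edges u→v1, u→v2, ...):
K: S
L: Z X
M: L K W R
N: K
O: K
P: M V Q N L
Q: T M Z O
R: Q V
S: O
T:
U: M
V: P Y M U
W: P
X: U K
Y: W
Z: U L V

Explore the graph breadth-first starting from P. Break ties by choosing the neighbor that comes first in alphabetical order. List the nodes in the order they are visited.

P -> L -> M -> N -> Q -> V -> X -> Z -> K -> R -> W -> O -> T -> U -> Y -> S

Visit P; enqueue L, M, N, Q, V → queue [L, M, N, Q, V]
Visit L; enqueue X, Z → queue [M, N, Q, V, X, Z]
Visit M; enqueue K, R, W → queue [N, Q, V, X, Z, K, R, W]
Visit N → queue [Q, V, X, Z, K, R, W]
Visit Q; enqueue O, T → queue [V, X, Z, K, R, W, O, T]
Visit V; enqueue U, Y → queue [X, Z, K, R, W, O, T, U, Y]
Visit X → queue [Z, K, R, W, O, T, U, Y]
Visit Z → queue [K, R, W, O, T, U, Y]
Visit K; enqueue S → queue [R, W, O, T, U, Y, S]
Visit R → queue [W, O, T, U, Y, S]
Visit W → queue [O, T, U, Y, S]
Visit O → queue [T, U, Y, S]
Visit T → queue [U, Y, S]
Visit U → queue [Y, S]
Visit Y → queue [S]
Visit S → queue []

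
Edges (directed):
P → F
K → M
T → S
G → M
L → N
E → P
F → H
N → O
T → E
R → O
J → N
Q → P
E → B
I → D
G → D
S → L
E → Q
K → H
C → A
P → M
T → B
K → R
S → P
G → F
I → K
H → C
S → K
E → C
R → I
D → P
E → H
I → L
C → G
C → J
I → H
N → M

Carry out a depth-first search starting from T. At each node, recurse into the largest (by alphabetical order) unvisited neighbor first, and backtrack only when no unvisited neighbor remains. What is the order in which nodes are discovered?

Visit T
T → S
S → P
P → M
P → F
F → H
H → C
C → J
J → N
N → O
C → G
G → D
C → A
S → L
S → K
K → R
R → I
T → E
E → Q
E → B

T, S, P, M, F, H, C, J, N, O, G, D, A, L, K, R, I, E, Q, B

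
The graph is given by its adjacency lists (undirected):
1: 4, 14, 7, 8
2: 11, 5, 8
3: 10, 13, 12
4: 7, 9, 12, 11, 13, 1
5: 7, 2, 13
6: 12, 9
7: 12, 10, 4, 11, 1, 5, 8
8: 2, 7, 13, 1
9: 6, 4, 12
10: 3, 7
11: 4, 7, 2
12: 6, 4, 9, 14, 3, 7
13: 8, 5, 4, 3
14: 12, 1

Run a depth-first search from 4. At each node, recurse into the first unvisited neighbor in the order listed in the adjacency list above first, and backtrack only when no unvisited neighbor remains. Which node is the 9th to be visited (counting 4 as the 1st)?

Visit 4
4 → 7
7 → 12
12 → 6
6 → 9
12 → 14
14 → 1
1 → 8
8 → 2
2 → 11
2 → 5
5 → 13
13 → 3
3 → 10

Visit order: 4, 7, 12, 6, 9, 14, 1, 8, 2, 11, 5, 13, 3, 10

2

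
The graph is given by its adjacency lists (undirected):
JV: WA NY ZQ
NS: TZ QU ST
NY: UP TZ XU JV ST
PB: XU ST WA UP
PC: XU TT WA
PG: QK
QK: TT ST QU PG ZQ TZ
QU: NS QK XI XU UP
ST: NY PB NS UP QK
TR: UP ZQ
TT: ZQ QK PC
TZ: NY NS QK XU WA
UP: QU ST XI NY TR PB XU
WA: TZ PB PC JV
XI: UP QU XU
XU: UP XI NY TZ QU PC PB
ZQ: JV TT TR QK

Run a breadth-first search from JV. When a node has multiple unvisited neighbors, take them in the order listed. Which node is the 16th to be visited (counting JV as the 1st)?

XI

Visit JV; enqueue WA, NY, ZQ → queue [WA, NY, ZQ]
Visit WA; enqueue TZ, PB, PC → queue [NY, ZQ, TZ, PB, PC]
Visit NY; enqueue UP, XU, ST → queue [ZQ, TZ, PB, PC, UP, XU, ST]
Visit ZQ; enqueue TT, TR, QK → queue [TZ, PB, PC, UP, XU, ST, TT, TR, QK]
Visit TZ; enqueue NS → queue [PB, PC, UP, XU, ST, TT, TR, QK, NS]
Visit PB → queue [PC, UP, XU, ST, TT, TR, QK, NS]
Visit PC → queue [UP, XU, ST, TT, TR, QK, NS]
Visit UP; enqueue QU, XI → queue [XU, ST, TT, TR, QK, NS, QU, XI]
Visit XU → queue [ST, TT, TR, QK, NS, QU, XI]
Visit ST → queue [TT, TR, QK, NS, QU, XI]
Visit TT → queue [TR, QK, NS, QU, XI]
Visit TR → queue [QK, NS, QU, XI]
Visit QK; enqueue PG → queue [NS, QU, XI, PG]
Visit NS → queue [QU, XI, PG]
Visit QU → queue [XI, PG]
Visit XI → queue [PG]
Visit PG → queue []

Visit order: JV, WA, NY, ZQ, TZ, PB, PC, UP, XU, ST, TT, TR, QK, NS, QU, XI, PG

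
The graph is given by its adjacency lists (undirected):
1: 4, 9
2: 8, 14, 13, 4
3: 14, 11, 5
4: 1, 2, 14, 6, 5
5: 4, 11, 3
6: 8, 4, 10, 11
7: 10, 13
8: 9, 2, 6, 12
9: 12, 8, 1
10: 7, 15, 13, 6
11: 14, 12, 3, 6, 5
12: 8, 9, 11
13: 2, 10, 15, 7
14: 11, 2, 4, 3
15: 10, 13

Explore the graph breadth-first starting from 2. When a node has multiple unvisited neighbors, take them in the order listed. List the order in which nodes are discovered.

2 -> 8 -> 14 -> 13 -> 4 -> 9 -> 6 -> 12 -> 11 -> 3 -> 10 -> 15 -> 7 -> 1 -> 5

Visit 2; enqueue 8, 14, 13, 4 → queue [8, 14, 13, 4]
Visit 8; enqueue 9, 6, 12 → queue [14, 13, 4, 9, 6, 12]
Visit 14; enqueue 11, 3 → queue [13, 4, 9, 6, 12, 11, 3]
Visit 13; enqueue 10, 15, 7 → queue [4, 9, 6, 12, 11, 3, 10, 15, 7]
Visit 4; enqueue 1, 5 → queue [9, 6, 12, 11, 3, 10, 15, 7, 1, 5]
Visit 9 → queue [6, 12, 11, 3, 10, 15, 7, 1, 5]
Visit 6 → queue [12, 11, 3, 10, 15, 7, 1, 5]
Visit 12 → queue [11, 3, 10, 15, 7, 1, 5]
Visit 11 → queue [3, 10, 15, 7, 1, 5]
Visit 3 → queue [10, 15, 7, 1, 5]
Visit 10 → queue [15, 7, 1, 5]
Visit 15 → queue [7, 1, 5]
Visit 7 → queue [1, 5]
Visit 1 → queue [5]
Visit 5 → queue []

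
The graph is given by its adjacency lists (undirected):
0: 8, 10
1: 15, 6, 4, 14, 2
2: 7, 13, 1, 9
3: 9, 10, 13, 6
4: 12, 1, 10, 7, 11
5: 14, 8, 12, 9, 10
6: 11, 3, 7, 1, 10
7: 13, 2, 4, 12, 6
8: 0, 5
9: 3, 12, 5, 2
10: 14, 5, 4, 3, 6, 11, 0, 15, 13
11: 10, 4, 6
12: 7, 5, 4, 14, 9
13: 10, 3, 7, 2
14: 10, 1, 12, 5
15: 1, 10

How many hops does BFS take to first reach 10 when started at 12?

2

Level 0: 12
Level 1: 4, 5, 7, 9, 14
Level 2: 1, 2, 3, 6, 8, 10, 11, 13
Level 3: 0, 15
10 first appears at level 2.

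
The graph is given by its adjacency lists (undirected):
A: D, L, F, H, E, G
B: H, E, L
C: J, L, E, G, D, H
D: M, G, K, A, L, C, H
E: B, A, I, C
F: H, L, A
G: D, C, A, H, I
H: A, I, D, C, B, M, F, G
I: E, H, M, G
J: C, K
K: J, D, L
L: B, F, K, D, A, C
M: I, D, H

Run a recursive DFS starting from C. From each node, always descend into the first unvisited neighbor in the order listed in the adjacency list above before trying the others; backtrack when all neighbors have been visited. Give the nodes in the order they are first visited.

Visit C
C → J
J → K
K → D
D → M
M → I
I → E
E → B
B → H
H → A
A → L
L → F
A → G

C → J → K → D → M → I → E → B → H → A → L → F → G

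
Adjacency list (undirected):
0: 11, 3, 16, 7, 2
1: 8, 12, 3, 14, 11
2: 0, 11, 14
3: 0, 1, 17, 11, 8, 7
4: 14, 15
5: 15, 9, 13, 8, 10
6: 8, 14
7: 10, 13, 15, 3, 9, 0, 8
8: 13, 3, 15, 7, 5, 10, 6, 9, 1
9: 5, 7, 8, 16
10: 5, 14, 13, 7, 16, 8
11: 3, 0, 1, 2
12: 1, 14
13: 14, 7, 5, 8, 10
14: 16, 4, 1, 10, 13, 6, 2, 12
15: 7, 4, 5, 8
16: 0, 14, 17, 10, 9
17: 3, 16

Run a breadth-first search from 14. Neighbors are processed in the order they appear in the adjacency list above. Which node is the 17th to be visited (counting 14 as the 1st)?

5

Visit 14; enqueue 16, 4, 1, 10, 13, 6, 2, 12 → queue [16, 4, 1, 10, 13, 6, 2, 12]
Visit 16; enqueue 0, 17, 9 → queue [4, 1, 10, 13, 6, 2, 12, 0, 17, 9]
Visit 4; enqueue 15 → queue [1, 10, 13, 6, 2, 12, 0, 17, 9, 15]
Visit 1; enqueue 8, 3, 11 → queue [10, 13, 6, 2, 12, 0, 17, 9, 15, 8, 3, 11]
Visit 10; enqueue 5, 7 → queue [13, 6, 2, 12, 0, 17, 9, 15, 8, 3, 11, 5, 7]
Visit 13 → queue [6, 2, 12, 0, 17, 9, 15, 8, 3, 11, 5, 7]
Visit 6 → queue [2, 12, 0, 17, 9, 15, 8, 3, 11, 5, 7]
Visit 2 → queue [12, 0, 17, 9, 15, 8, 3, 11, 5, 7]
Visit 12 → queue [0, 17, 9, 15, 8, 3, 11, 5, 7]
Visit 0 → queue [17, 9, 15, 8, 3, 11, 5, 7]
Visit 17 → queue [9, 15, 8, 3, 11, 5, 7]
Visit 9 → queue [15, 8, 3, 11, 5, 7]
Visit 15 → queue [8, 3, 11, 5, 7]
Visit 8 → queue [3, 11, 5, 7]
Visit 3 → queue [11, 5, 7]
Visit 11 → queue [5, 7]
Visit 5 → queue [7]
Visit 7 → queue []

Visit order: 14, 16, 4, 1, 10, 13, 6, 2, 12, 0, 17, 9, 15, 8, 3, 11, 5, 7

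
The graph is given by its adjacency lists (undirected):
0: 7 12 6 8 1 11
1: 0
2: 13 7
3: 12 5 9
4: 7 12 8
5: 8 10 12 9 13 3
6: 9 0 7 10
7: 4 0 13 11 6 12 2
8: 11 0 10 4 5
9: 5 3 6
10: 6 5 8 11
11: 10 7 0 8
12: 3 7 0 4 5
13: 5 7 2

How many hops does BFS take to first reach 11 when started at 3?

3

Level 0: 3
Level 1: 5, 9, 12
Level 2: 0, 4, 6, 7, 8, 10, 13
Level 3: 1, 2, 11
11 first appears at level 3.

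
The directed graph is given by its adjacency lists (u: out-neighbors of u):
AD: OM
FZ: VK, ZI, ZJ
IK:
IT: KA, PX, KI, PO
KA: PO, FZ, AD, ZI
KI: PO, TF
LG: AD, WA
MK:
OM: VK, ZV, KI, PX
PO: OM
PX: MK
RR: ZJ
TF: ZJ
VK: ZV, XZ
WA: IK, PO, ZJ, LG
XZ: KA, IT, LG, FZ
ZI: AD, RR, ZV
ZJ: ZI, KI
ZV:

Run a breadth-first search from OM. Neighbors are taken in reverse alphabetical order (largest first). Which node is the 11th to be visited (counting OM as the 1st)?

Visit OM; enqueue ZV, VK, PX, KI → queue [ZV, VK, PX, KI]
Visit ZV → queue [VK, PX, KI]
Visit VK; enqueue XZ → queue [PX, KI, XZ]
Visit PX; enqueue MK → queue [KI, XZ, MK]
Visit KI; enqueue TF, PO → queue [XZ, MK, TF, PO]
Visit XZ; enqueue LG, KA, IT, FZ → queue [MK, TF, PO, LG, KA, IT, FZ]
Visit MK → queue [TF, PO, LG, KA, IT, FZ]
Visit TF; enqueue ZJ → queue [PO, LG, KA, IT, FZ, ZJ]
Visit PO → queue [LG, KA, IT, FZ, ZJ]
Visit LG; enqueue WA, AD → queue [KA, IT, FZ, ZJ, WA, AD]
Visit KA; enqueue ZI → queue [IT, FZ, ZJ, WA, AD, ZI]
Visit IT → queue [FZ, ZJ, WA, AD, ZI]
Visit FZ → queue [ZJ, WA, AD, ZI]
Visit ZJ → queue [WA, AD, ZI]
Visit WA; enqueue IK → queue [AD, ZI, IK]
Visit AD → queue [ZI, IK]
Visit ZI; enqueue RR → queue [IK, RR]
Visit IK → queue [RR]
Visit RR → queue []

Visit order: OM, ZV, VK, PX, KI, XZ, MK, TF, PO, LG, KA, IT, FZ, ZJ, WA, AD, ZI, IK, RR

KA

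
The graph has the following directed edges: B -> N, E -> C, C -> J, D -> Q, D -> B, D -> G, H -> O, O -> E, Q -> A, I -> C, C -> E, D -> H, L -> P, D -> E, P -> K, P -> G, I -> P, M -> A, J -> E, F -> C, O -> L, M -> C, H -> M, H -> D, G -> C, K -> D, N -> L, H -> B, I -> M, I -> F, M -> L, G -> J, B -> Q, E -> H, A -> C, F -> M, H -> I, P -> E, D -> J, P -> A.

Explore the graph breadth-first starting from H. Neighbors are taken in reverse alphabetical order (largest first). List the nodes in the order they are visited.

H, O, M, I, D, B, L, E, C, A, P, F, Q, J, G, N, K

Visit H; enqueue O, M, I, D, B → queue [O, M, I, D, B]
Visit O; enqueue L, E → queue [M, I, D, B, L, E]
Visit M; enqueue C, A → queue [I, D, B, L, E, C, A]
Visit I; enqueue P, F → queue [D, B, L, E, C, A, P, F]
Visit D; enqueue Q, J, G → queue [B, L, E, C, A, P, F, Q, J, G]
Visit B; enqueue N → queue [L, E, C, A, P, F, Q, J, G, N]
Visit L → queue [E, C, A, P, F, Q, J, G, N]
Visit E → queue [C, A, P, F, Q, J, G, N]
Visit C → queue [A, P, F, Q, J, G, N]
Visit A → queue [P, F, Q, J, G, N]
Visit P; enqueue K → queue [F, Q, J, G, N, K]
Visit F → queue [Q, J, G, N, K]
Visit Q → queue [J, G, N, K]
Visit J → queue [G, N, K]
Visit G → queue [N, K]
Visit N → queue [K]
Visit K → queue []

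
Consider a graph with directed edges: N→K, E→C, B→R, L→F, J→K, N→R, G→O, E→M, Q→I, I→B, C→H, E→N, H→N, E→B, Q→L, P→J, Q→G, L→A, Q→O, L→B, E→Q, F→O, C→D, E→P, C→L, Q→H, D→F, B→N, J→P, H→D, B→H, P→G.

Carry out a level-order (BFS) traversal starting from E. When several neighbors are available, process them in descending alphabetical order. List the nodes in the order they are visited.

Visit E; enqueue Q, P, N, M, C, B → queue [Q, P, N, M, C, B]
Visit Q; enqueue O, L, I, H, G → queue [P, N, M, C, B, O, L, I, H, G]
Visit P; enqueue J → queue [N, M, C, B, O, L, I, H, G, J]
Visit N; enqueue R, K → queue [M, C, B, O, L, I, H, G, J, R, K]
Visit M → queue [C, B, O, L, I, H, G, J, R, K]
Visit C; enqueue D → queue [B, O, L, I, H, G, J, R, K, D]
Visit B → queue [O, L, I, H, G, J, R, K, D]
Visit O → queue [L, I, H, G, J, R, K, D]
Visit L; enqueue F, A → queue [I, H, G, J, R, K, D, F, A]
Visit I → queue [H, G, J, R, K, D, F, A]
Visit H → queue [G, J, R, K, D, F, A]
Visit G → queue [J, R, K, D, F, A]
Visit J → queue [R, K, D, F, A]
Visit R → queue [K, D, F, A]
Visit K → queue [D, F, A]
Visit D → queue [F, A]
Visit F → queue [A]
Visit A → queue []

E Q P N M C B O L I H G J R K D F A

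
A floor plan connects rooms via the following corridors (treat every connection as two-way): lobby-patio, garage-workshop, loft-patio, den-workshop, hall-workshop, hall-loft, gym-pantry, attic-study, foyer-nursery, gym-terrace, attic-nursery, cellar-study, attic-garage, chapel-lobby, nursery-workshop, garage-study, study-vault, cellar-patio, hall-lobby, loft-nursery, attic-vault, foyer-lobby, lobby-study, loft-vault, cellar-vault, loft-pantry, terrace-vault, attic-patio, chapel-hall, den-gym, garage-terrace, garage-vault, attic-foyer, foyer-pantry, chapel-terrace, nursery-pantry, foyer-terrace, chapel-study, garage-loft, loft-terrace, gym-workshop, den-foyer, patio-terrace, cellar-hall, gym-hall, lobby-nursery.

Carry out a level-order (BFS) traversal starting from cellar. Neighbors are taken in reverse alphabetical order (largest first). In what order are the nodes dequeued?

cellar, vault, study, patio, hall, terrace, loft, garage, attic, lobby, chapel, workshop, gym, foyer, pantry, nursery, den

Visit cellar; enqueue vault, study, patio, hall → queue [vault, study, patio, hall]
Visit vault; enqueue terrace, loft, garage, attic → queue [study, patio, hall, terrace, loft, garage, attic]
Visit study; enqueue lobby, chapel → queue [patio, hall, terrace, loft, garage, attic, lobby, chapel]
Visit patio → queue [hall, terrace, loft, garage, attic, lobby, chapel]
Visit hall; enqueue workshop, gym → queue [terrace, loft, garage, attic, lobby, chapel, workshop, gym]
Visit terrace; enqueue foyer → queue [loft, garage, attic, lobby, chapel, workshop, gym, foyer]
Visit loft; enqueue pantry, nursery → queue [garage, attic, lobby, chapel, workshop, gym, foyer, pantry, nursery]
Visit garage → queue [attic, lobby, chapel, workshop, gym, foyer, pantry, nursery]
Visit attic → queue [lobby, chapel, workshop, gym, foyer, pantry, nursery]
Visit lobby → queue [chapel, workshop, gym, foyer, pantry, nursery]
Visit chapel → queue [workshop, gym, foyer, pantry, nursery]
Visit workshop; enqueue den → queue [gym, foyer, pantry, nursery, den]
Visit gym → queue [foyer, pantry, nursery, den]
Visit foyer → queue [pantry, nursery, den]
Visit pantry → queue [nursery, den]
Visit nursery → queue [den]
Visit den → queue []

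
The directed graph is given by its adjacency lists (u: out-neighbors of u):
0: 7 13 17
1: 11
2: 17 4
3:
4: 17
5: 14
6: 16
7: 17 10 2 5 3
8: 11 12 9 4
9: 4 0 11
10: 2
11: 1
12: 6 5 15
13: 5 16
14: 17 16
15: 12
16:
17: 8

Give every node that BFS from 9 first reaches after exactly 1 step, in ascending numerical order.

0, 4, 11

Level 0: 9
Level 1: 0, 4, 11
Level 2: 1, 7, 13, 17
Level 3: 2, 3, 5, 8, 10, 16
Level 4: 12, 14
Level 5: 6, 15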